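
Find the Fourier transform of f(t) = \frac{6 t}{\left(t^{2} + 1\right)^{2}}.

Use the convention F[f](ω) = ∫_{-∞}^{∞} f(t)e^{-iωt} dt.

F(ω) = - 3 i \pi \omega e^{- \left|{\omega}\right|}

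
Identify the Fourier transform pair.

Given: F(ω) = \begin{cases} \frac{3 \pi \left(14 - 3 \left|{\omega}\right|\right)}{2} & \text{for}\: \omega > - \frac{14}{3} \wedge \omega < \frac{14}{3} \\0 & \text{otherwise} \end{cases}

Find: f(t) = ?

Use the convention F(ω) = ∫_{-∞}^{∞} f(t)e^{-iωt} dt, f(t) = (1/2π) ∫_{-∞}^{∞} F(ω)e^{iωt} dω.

f(t) = \frac{9 \sin^{2}{\left(\frac{7 t}{3} \right)}}{t^{2}}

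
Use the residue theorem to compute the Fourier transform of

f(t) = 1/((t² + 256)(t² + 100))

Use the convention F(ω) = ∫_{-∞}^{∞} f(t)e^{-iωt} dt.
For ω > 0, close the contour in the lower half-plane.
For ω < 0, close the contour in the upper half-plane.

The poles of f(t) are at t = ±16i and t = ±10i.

Let g(z) = f(z)e^{-iωz}; for large |z| the factor e^{-iωz} decays in the lower half-plane when ω > 0 and in the upper half-plane when ω < 0.

Case ω > 0 (lower half-plane, clockwise contour ⇒ F(ω) = -2πi·ΣRes):
  Res_{z = - 16 i} g(z) = - \frac{i e^{- 16 \omega}}{4992}
  Res_{z = - 10 i} g(z) = \frac{i e^{- 10 \omega}}{3120}
  F(ω) = -2πi·ΣRes = \frac{\pi \left(8 e^{6 \omega} - 5\right) e^{- 16 \omega}}{12480}

Case ω < 0 (upper half-plane, counterclockwise contour ⇒ F(ω) = +2πi·ΣRes):
  Res_{z = 16 i} g(z) = \frac{i e^{16 \omega}}{4992}
  Res_{z = 10 i} g(z) = - \frac{i e^{10 \omega}}{3120}
  F(ω) = 2πi·ΣRes = \frac{\pi \left(8 - 5 e^{6 \omega}\right) e^{10 \omega}}{12480}

Both cases combine into a single formula in |ω|:

F(ω) = \frac{\pi \left(8 e^{6 \left|{\omega}\right|} - 5\right) e^{- 16 \left|{\omega}\right|}}{12480}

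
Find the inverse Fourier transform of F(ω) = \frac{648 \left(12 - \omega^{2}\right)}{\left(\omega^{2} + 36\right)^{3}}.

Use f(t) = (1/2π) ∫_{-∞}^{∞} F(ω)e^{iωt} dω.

f(t) = 9 t^{2} e^{- 6 \left|{t}\right|}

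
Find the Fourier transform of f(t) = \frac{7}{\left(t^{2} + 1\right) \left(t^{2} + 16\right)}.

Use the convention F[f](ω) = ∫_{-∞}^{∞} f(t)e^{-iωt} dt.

F(ω) = \frac{7 \pi \left(4 e^{3 \left|{\omega}\right|} - 1\right) e^{- 4 \left|{\omega}\right|}}{60}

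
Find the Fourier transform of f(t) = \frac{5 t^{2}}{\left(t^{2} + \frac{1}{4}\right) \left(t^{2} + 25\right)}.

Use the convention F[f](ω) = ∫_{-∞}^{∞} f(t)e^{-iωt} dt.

F(ω) = \frac{100 \pi e^{- 5 \left|{\omega}\right|}}{99} - \frac{10 \pi e^{- \frac{\left|{\omega}\right|}{2}}}{99}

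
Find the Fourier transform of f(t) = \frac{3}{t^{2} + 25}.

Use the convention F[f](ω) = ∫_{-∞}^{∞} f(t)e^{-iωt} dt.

F(ω) = \frac{3 \pi e^{- 5 \left|{\omega}\right|}}{5}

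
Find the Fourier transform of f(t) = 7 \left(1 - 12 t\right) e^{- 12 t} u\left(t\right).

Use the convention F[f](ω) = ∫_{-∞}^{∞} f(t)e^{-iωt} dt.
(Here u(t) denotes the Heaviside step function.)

F(ω) = \frac{7 i \omega}{- \omega^{2} + 24 i \omega + 144}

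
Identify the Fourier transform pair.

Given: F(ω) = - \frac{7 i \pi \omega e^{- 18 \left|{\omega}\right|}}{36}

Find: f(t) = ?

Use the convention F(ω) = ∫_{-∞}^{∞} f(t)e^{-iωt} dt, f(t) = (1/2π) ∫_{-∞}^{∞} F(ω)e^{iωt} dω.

f(t) = \frac{7 t}{\left(t^{2} + 324\right)^{2}}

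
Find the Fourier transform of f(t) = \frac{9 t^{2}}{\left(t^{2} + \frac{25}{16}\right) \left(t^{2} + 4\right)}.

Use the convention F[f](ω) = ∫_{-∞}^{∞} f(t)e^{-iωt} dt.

F(ω) = \frac{96 \pi e^{- 2 \left|{\omega}\right|}}{13} - \frac{60 \pi e^{- \frac{5 \left|{\omega}\right|}{4}}}{13}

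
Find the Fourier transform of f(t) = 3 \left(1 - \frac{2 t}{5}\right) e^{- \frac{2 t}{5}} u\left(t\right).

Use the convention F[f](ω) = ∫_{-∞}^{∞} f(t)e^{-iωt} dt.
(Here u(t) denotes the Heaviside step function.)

F(ω) = \frac{75 i \omega}{- 25 \omega^{2} + 20 i \omega + 4}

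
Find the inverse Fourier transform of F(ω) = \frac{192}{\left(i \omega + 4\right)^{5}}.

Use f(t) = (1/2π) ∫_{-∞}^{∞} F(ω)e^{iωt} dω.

f(t) = 8 t^{4} e^{- 4 t} u\left(t\right)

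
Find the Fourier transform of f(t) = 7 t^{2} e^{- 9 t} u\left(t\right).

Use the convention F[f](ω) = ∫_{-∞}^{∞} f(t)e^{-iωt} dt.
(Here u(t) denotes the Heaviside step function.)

F(ω) = \frac{14}{\left(i \omega + 9\right)^{3}}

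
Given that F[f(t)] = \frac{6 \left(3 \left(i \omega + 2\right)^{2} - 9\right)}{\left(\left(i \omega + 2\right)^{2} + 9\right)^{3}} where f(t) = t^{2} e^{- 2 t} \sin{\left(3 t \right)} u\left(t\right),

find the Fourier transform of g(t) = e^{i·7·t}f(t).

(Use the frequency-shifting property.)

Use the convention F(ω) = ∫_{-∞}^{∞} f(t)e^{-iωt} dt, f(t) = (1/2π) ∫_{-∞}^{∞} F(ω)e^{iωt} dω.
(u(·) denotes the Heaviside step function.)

F[g](ω) = \frac{18 \left(\left(i \left(\omega - 7\right) + 2\right)^{2} - 3\right)}{\left(\left(i \left(\omega - 7\right) + 2\right)^{2} + 9\right)^{3}}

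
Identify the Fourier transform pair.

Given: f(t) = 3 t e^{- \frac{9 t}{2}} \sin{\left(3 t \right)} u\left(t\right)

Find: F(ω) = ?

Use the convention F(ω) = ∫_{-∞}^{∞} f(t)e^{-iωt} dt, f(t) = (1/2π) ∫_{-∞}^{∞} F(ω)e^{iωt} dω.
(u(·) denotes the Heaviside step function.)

F(ω) = \frac{144 \left(2 i \omega + 9\right)}{\left(\left(2 i \omega + 9\right)^{2} + 36\right)^{2}}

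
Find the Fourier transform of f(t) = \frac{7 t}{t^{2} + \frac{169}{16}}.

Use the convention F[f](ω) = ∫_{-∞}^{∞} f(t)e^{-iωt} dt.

F(ω) = - 7 i \pi e^{- \frac{13 \left|{\omega}\right|}{4}} \operatorname{sign}{\left(\omega \right)}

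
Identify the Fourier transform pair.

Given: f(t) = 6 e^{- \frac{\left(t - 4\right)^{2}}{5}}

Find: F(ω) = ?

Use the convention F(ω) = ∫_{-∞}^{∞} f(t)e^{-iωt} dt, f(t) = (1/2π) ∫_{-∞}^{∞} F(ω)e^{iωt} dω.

F(ω) = 6 \sqrt{5} \sqrt{\pi} e^{- \frac{\omega \left(5 \omega + 16 i\right)}{4}}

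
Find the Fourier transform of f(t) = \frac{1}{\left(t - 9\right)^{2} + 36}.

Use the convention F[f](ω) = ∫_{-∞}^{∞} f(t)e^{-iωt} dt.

F(ω) = \frac{\pi e^{- 9 i \omega - 6 \left|{\omega}\right|}}{6}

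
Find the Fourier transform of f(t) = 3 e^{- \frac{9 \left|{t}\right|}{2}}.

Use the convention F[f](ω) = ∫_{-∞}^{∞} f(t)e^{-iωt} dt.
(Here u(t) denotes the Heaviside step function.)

F(ω) = \frac{108}{4 \omega^{2} + 81}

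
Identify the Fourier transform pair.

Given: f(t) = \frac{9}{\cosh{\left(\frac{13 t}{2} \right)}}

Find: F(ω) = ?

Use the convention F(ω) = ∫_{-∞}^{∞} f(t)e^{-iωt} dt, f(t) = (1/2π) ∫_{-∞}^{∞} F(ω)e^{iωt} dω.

F(ω) = \frac{18 \pi}{13 \cosh{\left(\frac{\pi \omega}{13} \right)}}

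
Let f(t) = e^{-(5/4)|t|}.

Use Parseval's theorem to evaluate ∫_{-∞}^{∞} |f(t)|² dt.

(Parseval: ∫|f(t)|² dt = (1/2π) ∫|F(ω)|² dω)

∫|f(t)|² dt = \frac{4}{5}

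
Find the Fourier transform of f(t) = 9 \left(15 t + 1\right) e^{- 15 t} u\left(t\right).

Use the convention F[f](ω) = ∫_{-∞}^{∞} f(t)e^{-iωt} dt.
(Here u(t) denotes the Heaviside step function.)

F(ω) = \frac{9 \left(- i \omega - 30\right)}{\omega^{2} - 30 i \omega - 225}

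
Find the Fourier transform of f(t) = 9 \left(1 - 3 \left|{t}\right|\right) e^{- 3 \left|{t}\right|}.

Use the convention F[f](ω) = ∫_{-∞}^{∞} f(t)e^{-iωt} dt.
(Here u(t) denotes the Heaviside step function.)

F(ω) = \frac{108 \omega^{2}}{\left(\omega^{2} + 9\right)^{2}}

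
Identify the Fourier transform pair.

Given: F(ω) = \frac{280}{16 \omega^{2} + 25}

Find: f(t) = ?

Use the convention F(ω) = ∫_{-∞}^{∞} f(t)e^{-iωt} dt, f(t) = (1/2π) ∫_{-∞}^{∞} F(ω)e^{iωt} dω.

f(t) = 7 e^{- \frac{5 \left|{t}\right|}{4}}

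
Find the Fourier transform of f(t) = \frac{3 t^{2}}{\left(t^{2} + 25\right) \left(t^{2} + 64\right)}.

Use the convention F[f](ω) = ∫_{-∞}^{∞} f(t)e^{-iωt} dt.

F(ω) = \frac{\pi \left(8 - 5 e^{3 \left|{\omega}\right|}\right) e^{- 8 \left|{\omega}\right|}}{13}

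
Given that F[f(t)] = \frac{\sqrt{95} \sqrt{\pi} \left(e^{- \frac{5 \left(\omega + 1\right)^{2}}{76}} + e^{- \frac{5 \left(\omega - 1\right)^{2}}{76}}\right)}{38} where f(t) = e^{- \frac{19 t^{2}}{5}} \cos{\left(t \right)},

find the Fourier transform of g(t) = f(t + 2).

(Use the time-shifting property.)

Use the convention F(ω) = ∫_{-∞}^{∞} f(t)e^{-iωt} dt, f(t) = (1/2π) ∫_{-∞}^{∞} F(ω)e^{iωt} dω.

F[g](ω) = \frac{\sqrt{95} \sqrt{\pi} \left(e^{\frac{5 \omega}{19}} + 1\right) e^{- \frac{5 \omega^{2}}{76} - \frac{5 \omega}{38} + 2 i \omega - \frac{5}{76}}}{38}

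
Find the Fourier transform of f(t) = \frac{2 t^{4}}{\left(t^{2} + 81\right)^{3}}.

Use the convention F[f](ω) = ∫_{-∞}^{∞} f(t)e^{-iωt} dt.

F(ω) = \frac{\pi \left(27 \omega^{2} - 15 \left|{\omega}\right| + 1\right) e^{- 9 \left|{\omega}\right|}}{12}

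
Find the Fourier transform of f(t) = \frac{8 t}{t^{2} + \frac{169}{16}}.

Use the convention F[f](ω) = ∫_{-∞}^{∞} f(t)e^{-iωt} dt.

F(ω) = - 8 i \pi e^{- \frac{13 \left|{\omega}\right|}{4}} \operatorname{sign}{\left(\omega \right)}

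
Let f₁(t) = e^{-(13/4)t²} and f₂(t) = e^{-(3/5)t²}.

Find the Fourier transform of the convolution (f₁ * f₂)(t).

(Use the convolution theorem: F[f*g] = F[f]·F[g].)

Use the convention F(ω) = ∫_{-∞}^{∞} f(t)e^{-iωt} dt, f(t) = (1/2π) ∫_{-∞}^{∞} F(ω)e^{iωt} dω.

F[f₁*f₂](ω) = \frac{2 \sqrt{195} \pi e^{- \frac{77 \omega^{2}}{156}}}{39}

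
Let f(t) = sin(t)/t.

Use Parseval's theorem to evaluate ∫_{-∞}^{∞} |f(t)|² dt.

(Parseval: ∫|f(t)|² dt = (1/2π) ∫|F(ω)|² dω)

∫|f(t)|² dt = \pi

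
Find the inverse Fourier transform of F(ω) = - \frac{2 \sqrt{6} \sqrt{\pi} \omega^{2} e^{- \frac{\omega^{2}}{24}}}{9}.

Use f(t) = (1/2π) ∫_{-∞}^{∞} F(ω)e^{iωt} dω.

f(t) = 8 \left(24 t^{2} - 2\right) e^{- 6 t^{2}}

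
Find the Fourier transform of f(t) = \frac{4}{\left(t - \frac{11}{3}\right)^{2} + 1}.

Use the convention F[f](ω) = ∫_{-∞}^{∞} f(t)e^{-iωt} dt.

F(ω) = 4 \pi e^{- \frac{11 i \omega}{3} - \left|{\omega}\right|}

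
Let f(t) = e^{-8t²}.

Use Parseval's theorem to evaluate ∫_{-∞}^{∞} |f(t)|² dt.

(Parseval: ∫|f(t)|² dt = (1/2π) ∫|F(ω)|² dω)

∫|f(t)|² dt = \frac{\sqrt{\pi}}{4}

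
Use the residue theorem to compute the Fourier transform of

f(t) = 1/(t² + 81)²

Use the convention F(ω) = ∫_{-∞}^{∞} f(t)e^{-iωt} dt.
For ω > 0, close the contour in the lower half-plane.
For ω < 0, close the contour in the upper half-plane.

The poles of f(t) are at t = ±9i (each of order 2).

Let g(z) = f(z)e^{-iωz}; for large |z| the factor e^{-iωz} decays in the lower half-plane when ω > 0 and in the upper half-plane when ω < 0.

Case ω > 0 (lower half-plane, clockwise contour ⇒ F(ω) = -2πi·ΣRes):
  Res_{z = - 9 i} g(z) = \frac{i \left(9 \omega + 1\right) e^{- 9 \omega}}{2916} (pole of order 2)
  F(ω) = -2πi·ΣRes = \frac{\pi \left(9 \omega + 1\right) e^{- 9 \omega}}{1458}

Case ω < 0 (upper half-plane, counterclockwise contour ⇒ F(ω) = +2πi·ΣRes):
  Res_{z = 9 i} g(z) = \frac{i \left(9 \omega - 1\right) e^{9 \omega}}{2916} (pole of order 2)
  F(ω) = 2πi·ΣRes = \frac{\pi \left(1 - 9 \omega\right) e^{9 \omega}}{1458}

Both cases combine into a single formula in |ω|:

F(ω) = \frac{\pi \left(9 \left|{\omega}\right| + 1\right) e^{- 9 \left|{\omega}\right|}}{1458}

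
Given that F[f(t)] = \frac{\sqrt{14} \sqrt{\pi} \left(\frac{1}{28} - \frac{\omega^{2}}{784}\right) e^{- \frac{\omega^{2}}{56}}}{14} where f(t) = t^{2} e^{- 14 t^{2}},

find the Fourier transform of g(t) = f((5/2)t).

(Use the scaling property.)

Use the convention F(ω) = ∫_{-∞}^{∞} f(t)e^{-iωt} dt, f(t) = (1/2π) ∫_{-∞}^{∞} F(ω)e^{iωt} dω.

F[g](ω) = \frac{\sqrt{14} \sqrt{\pi} \left(175 - \omega^{2}\right) e^{- \frac{\omega^{2}}{350}}}{171500}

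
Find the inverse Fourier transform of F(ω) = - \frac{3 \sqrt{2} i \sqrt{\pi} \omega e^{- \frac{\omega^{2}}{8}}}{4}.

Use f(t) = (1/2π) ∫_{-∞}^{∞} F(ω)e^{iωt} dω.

f(t) = 6 t e^{- 2 t^{2}}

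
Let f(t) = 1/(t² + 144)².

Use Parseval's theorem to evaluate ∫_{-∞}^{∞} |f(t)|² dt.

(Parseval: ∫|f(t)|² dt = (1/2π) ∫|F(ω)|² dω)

∫|f(t)|² dt = \frac{5 \pi}{573308928}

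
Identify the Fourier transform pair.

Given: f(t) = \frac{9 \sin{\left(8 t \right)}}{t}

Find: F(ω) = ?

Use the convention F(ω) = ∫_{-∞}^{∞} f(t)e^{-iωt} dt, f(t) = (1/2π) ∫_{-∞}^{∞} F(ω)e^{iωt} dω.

F(ω) = \begin{cases} 9 \pi & \text{for}\: \omega > -8 \wedge \omega < 8 \\0 & \text{otherwise} \end{cases}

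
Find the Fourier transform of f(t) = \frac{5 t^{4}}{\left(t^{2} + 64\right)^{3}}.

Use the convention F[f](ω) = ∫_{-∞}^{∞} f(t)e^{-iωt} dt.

F(ω) = \frac{5 \pi \left(64 \omega^{2} - 40 \left|{\omega}\right| + 3\right) e^{- 8 \left|{\omega}\right|}}{64}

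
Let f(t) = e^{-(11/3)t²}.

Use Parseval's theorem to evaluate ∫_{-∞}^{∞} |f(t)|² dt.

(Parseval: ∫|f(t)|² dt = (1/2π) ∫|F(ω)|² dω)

∫|f(t)|² dt = \frac{\sqrt{66} \sqrt{\pi}}{22}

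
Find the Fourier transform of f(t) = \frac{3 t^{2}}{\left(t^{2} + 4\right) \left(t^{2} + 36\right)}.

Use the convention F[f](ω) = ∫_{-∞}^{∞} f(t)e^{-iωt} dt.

F(ω) = \frac{3 \pi \left(3 - e^{4 \left|{\omega}\right|}\right) e^{- 6 \left|{\omega}\right|}}{16}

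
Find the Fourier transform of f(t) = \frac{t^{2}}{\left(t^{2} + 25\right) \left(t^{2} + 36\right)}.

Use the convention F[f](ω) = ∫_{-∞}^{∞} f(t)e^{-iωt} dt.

F(ω) = \frac{\pi \left(6 - 5 e^{\left|{\omega}\right|}\right) e^{- 6 \left|{\omega}\right|}}{11}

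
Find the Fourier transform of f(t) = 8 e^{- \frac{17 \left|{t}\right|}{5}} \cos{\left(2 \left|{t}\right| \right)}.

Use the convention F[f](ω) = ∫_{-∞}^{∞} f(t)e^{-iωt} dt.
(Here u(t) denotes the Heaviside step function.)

F(ω) = \frac{1360 \left(25 \omega^{2} + 389\right)}{625 \omega^{4} + 9450 \omega^{2} + 151321}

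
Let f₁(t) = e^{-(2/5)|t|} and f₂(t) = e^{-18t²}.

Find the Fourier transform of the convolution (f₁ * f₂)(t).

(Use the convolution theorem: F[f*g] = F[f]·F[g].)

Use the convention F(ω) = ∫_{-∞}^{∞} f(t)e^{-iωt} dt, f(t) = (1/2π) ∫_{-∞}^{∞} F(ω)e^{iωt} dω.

F[f₁*f₂](ω) = \frac{10 \sqrt{2} \sqrt{\pi} e^{- \frac{\omega^{2}}{72}}}{3 \left(25 \omega^{2} + 4\right)}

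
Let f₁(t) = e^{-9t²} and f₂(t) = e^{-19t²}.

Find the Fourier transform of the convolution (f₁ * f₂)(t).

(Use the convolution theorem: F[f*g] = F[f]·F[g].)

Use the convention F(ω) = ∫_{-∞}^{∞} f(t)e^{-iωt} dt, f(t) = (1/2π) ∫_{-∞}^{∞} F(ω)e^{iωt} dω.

F[f₁*f₂](ω) = \frac{\sqrt{19} \pi e^{- \frac{7 \omega^{2}}{171}}}{57}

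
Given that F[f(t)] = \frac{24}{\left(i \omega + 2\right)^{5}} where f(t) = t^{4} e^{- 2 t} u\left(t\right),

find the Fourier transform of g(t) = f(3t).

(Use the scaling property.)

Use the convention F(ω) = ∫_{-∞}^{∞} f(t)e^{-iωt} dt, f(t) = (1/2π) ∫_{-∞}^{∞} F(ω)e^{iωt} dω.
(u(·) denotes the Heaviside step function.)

F[g](ω) = \frac{1944}{\left(i \omega + 6\right)^{5}}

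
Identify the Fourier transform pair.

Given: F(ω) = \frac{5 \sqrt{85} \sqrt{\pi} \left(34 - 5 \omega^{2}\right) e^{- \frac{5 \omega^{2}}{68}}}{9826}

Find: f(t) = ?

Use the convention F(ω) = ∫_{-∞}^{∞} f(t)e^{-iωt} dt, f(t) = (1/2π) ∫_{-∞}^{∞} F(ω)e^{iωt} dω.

f(t) = 2 t^{2} e^{- \frac{17 t^{2}}{5}}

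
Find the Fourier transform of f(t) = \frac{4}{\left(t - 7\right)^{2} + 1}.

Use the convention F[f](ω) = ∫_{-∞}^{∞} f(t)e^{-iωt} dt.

F(ω) = 4 \pi e^{- 7 i \omega - \left|{\omega}\right|}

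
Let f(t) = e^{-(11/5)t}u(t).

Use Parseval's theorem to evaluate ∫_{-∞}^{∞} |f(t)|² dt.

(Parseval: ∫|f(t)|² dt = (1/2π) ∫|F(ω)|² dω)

∫|f(t)|² dt = \frac{5}{22}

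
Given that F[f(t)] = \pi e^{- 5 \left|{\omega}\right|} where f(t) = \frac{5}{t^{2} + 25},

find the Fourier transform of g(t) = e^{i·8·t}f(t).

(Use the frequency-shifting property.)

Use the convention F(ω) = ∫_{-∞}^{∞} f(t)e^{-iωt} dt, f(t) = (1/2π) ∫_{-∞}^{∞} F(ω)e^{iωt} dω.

F[g](ω) = \pi e^{- 5 \left|{\omega - 8}\right|}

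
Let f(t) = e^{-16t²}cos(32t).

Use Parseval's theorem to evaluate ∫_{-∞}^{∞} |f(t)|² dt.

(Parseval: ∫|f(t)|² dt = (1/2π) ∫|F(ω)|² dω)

∫|f(t)|² dt = \frac{\sqrt{2} \sqrt{\pi} \left(1 + e^{32}\right)}{16 e^{32}}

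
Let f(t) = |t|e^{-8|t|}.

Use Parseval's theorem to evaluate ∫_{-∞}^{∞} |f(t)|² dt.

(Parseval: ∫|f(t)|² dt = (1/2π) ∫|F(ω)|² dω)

∫|f(t)|² dt = \frac{1}{1024}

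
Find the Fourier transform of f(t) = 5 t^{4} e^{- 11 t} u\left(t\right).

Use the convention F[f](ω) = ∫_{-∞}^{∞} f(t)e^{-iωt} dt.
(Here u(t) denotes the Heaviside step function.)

F(ω) = \frac{120}{\left(i \omega + 11\right)^{5}}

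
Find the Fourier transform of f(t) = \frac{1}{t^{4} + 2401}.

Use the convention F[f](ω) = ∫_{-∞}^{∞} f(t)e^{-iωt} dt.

F(ω) = \frac{\pi e^{- \frac{7 \sqrt{2} \left|{\omega}\right|}{2}} \sin{\left(\frac{7 \sqrt{2} \left|{\omega}\right|}{2} + \frac{\pi}{4} \right)}}{343}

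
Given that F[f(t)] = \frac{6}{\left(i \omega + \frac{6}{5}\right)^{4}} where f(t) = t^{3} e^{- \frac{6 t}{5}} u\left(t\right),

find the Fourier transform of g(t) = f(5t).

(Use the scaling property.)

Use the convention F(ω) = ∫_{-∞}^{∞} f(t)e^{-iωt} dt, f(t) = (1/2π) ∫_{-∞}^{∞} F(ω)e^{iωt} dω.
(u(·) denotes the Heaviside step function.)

F[g](ω) = \frac{750}{\left(i \omega + 6\right)^{4}}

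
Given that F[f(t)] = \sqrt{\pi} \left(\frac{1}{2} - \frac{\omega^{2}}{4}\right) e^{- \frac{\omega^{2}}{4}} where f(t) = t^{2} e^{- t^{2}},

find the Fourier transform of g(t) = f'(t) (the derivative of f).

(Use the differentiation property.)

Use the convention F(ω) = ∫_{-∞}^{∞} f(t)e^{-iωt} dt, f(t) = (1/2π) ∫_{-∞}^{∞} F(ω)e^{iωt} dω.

F[g](ω) = \frac{i \sqrt{\pi} \omega \left(2 - \omega^{2}\right) e^{- \frac{\omega^{2}}{4}}}{4}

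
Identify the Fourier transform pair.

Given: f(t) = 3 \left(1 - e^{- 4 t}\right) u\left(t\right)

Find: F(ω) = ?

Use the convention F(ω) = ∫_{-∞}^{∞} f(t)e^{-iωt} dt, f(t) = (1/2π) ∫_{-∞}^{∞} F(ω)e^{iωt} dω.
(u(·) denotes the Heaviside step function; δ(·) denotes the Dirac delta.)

F(ω) = 3 \pi \delta\left(\omega\right) - \frac{12 i}{\omega \left(i \omega + 4\right)}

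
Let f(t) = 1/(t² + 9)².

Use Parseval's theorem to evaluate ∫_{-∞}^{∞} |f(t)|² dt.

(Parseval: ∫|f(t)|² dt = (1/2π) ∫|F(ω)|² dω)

∫|f(t)|² dt = \frac{5 \pi}{34992}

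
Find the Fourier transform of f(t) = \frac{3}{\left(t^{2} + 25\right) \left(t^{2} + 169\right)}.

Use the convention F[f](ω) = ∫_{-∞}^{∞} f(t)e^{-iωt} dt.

F(ω) = \frac{\pi \left(13 e^{8 \left|{\omega}\right|} - 5\right) e^{- 13 \left|{\omega}\right|}}{3120}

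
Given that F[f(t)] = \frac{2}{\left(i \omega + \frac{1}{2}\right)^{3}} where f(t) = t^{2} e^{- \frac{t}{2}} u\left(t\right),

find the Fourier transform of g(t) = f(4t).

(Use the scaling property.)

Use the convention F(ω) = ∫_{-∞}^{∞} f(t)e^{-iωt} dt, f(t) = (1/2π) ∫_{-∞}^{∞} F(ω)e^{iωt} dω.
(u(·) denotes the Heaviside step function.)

F[g](ω) = \frac{32}{\left(i \omega + 2\right)^{3}}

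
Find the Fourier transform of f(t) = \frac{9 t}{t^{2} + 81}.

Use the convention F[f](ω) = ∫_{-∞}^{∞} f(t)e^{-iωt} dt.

F(ω) = - 9 i \pi e^{- 9 \left|{\omega}\right|} \operatorname{sign}{\left(\omega \right)}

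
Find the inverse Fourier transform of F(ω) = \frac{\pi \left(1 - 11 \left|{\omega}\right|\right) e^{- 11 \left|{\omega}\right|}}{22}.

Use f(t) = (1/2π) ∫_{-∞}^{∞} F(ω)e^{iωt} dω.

f(t) = \frac{t^{2}}{\left(t^{2} + 121\right)^{2}}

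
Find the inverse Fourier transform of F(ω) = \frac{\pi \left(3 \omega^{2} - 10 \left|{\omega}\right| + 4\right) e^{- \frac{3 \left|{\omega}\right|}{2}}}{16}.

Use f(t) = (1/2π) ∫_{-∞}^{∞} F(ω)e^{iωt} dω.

f(t) = \frac{t^{4}}{\left(t^{2} + \frac{9}{4}\right)^{3}}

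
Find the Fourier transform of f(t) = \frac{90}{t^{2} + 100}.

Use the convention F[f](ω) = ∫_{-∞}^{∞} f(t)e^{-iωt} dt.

F(ω) = 9 \pi e^{- 10 \left|{\omega}\right|}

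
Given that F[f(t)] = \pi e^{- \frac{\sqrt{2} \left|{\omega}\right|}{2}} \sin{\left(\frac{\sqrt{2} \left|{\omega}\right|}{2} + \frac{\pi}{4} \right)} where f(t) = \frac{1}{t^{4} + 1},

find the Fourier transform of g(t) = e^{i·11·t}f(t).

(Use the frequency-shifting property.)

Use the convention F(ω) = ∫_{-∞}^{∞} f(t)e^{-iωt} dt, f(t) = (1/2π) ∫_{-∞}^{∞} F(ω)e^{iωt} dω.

F[g](ω) = \pi e^{- \frac{\sqrt{2} \left|{\omega - 11}\right|}{2}} \sin{\left(\frac{\sqrt{2} \left|{\omega - 11}\right|}{2} + \frac{\pi}{4} \right)}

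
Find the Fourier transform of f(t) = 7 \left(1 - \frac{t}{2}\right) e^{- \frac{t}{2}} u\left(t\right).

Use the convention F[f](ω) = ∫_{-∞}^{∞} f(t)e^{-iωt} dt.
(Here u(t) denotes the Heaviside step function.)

F(ω) = \frac{28 i \omega}{- 4 \omega^{2} + 4 i \omega + 1}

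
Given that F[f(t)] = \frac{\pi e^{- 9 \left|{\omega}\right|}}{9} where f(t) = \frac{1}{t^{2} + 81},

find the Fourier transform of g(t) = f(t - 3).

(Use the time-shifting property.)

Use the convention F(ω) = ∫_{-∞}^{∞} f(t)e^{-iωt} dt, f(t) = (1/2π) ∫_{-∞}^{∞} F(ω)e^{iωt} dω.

F[g](ω) = \frac{\pi e^{- 3 i \omega - 9 \left|{\omega}\right|}}{9}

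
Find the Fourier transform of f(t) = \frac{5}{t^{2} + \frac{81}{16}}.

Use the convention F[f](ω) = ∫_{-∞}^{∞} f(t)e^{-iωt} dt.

F(ω) = \frac{20 \pi e^{- \frac{9 \left|{\omega}\right|}{4}}}{9}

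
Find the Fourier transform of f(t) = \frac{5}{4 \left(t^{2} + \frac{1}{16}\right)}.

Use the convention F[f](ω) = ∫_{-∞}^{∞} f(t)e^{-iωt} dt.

F(ω) = 5 \pi e^{- \frac{\left|{\omega}\right|}{4}}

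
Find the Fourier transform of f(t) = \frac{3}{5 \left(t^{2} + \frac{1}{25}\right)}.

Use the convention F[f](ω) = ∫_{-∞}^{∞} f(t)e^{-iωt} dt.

F(ω) = 3 \pi e^{- \frac{\left|{\omega}\right|}{5}}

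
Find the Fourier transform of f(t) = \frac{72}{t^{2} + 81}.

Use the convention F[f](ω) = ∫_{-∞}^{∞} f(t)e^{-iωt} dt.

F(ω) = 8 \pi e^{- 9 \left|{\omega}\right|}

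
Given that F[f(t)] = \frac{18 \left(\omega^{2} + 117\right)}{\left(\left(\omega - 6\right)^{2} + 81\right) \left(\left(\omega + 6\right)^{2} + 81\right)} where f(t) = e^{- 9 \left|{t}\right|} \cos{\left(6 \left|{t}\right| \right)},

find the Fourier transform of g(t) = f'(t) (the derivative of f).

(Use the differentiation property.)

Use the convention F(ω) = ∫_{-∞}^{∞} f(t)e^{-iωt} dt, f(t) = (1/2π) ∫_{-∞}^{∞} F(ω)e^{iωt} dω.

F[g](ω) = \frac{18 i \omega \left(\omega^{2} + 117\right)}{\omega^{4} + 90 \omega^{2} + 13689}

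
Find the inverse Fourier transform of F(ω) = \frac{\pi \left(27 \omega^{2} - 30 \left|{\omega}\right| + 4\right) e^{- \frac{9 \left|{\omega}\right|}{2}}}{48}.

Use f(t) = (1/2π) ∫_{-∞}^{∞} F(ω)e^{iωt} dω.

f(t) = \frac{t^{4}}{\left(t^{2} + \frac{81}{4}\right)^{3}}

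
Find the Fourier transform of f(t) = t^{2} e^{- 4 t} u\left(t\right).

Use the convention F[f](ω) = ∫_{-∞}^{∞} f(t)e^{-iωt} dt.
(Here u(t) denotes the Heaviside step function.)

F(ω) = \frac{2}{\left(i \omega + 4\right)^{3}}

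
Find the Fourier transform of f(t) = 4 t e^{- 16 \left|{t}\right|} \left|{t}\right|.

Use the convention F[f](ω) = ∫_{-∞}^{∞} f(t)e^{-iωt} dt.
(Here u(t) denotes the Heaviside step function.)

F(ω) = \frac{16 i \omega \left(\omega^{2} - 768\right)}{\left(\omega^{2} + 256\right)^{3}}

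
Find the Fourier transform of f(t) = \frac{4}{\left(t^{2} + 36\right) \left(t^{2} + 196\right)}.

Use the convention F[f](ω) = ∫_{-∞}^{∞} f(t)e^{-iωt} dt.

F(ω) = \frac{\pi \left(7 e^{8 \left|{\omega}\right|} - 3\right) e^{- 14 \left|{\omega}\right|}}{1680}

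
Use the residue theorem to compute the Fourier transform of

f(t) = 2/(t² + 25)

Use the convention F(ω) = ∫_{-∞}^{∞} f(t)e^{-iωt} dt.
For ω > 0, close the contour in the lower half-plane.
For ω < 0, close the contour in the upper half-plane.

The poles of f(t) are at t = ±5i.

Let g(z) = f(z)e^{-iωz}; for large |z| the factor e^{-iωz} decays in the lower half-plane when ω > 0 and in the upper half-plane when ω < 0.

Case ω > 0 (lower half-plane, clockwise contour ⇒ F(ω) = -2πi·ΣRes):
  Res_{z = - 5 i} g(z) = \frac{i e^{- 5 \omega}}{5}
  F(ω) = -2πi·ΣRes = \frac{2 \pi e^{- 5 \omega}}{5}

Case ω < 0 (upper half-plane, counterclockwise contour ⇒ F(ω) = +2πi·ΣRes):
  Res_{z = 5 i} g(z) = - \frac{i e^{5 \omega}}{5}
  F(ω) = 2πi·ΣRes = \frac{2 \pi e^{5 \omega}}{5}

Both cases combine into a single formula in |ω|:

F(ω) = \frac{2 \pi e^{- 5 \left|{\omega}\right|}}{5}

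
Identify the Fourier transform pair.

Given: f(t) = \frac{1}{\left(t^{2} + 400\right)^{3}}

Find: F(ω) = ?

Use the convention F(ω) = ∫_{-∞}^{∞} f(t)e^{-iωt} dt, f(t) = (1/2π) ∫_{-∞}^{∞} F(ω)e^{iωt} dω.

F(ω) = \frac{\pi \left(400 \omega^{2} + 60 \left|{\omega}\right| + 3\right) e^{- 20 \left|{\omega}\right|}}{25600000}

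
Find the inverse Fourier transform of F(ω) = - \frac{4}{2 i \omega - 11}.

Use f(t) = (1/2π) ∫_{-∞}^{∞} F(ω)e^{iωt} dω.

f(t) = 2 e^{\frac{11 t}{2}} u\left(- t\right)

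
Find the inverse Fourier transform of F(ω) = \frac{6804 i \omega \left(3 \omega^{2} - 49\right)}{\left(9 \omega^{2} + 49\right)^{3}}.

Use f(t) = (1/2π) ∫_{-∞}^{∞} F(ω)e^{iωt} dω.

f(t) = 7 t e^{- \frac{7 \left|{t}\right|}{3}} \left|{t}\right|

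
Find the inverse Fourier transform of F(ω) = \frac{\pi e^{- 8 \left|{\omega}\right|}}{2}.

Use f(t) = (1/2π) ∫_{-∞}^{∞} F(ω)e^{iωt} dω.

f(t) = \frac{4}{t^{2} + 64}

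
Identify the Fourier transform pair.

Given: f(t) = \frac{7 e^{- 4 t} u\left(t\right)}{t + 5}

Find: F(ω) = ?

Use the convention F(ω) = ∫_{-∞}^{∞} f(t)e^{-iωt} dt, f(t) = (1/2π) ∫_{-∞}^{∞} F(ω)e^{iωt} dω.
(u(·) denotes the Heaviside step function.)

F(ω) = 7 e^{5 i \omega + 20} \operatorname{E}_{1}\left(5 i \omega + 20\right)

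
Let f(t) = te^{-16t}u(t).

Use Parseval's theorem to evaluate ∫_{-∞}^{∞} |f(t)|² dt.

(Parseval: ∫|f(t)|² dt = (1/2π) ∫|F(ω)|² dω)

∫|f(t)|² dt = \frac{1}{16384}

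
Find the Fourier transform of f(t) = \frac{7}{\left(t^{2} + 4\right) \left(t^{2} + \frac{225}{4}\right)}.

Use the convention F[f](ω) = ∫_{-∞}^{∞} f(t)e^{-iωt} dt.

F(ω) = \frac{14 \pi e^{- 2 \left|{\omega}\right|}}{209} - \frac{56 \pi e^{- \frac{15 \left|{\omega}\right|}{2}}}{3135}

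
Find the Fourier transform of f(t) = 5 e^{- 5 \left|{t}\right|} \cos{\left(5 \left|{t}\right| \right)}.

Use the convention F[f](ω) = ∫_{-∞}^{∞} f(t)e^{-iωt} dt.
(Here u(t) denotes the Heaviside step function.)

F(ω) = \frac{50 \left(\omega^{2} + 50\right)}{\omega^{4} + 2500}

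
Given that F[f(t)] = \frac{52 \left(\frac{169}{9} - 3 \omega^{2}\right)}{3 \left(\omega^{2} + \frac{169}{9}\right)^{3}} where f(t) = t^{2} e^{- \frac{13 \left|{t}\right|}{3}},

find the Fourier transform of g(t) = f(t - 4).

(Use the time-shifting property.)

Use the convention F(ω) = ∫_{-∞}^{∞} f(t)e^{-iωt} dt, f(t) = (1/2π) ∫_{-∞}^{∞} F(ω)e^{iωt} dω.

F[g](ω) = \frac{1404 \left(169 - 27 \omega^{2}\right) e^{- 4 i \omega}}{\left(9 \omega^{2} + 169\right)^{3}}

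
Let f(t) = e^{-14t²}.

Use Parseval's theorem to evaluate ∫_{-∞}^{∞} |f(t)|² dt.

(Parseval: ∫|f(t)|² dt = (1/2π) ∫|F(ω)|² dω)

∫|f(t)|² dt = \frac{\sqrt{7} \sqrt{\pi}}{14}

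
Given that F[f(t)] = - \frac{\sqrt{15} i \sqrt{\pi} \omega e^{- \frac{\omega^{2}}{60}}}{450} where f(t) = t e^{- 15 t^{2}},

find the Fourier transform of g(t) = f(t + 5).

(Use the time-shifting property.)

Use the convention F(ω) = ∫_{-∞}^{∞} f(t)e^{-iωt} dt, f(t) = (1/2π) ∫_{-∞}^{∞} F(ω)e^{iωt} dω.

F[g](ω) = - \frac{\sqrt{15} i \sqrt{\pi} \omega e^{- \frac{\omega \left(\omega - 300 i\right)}{60}}}{450}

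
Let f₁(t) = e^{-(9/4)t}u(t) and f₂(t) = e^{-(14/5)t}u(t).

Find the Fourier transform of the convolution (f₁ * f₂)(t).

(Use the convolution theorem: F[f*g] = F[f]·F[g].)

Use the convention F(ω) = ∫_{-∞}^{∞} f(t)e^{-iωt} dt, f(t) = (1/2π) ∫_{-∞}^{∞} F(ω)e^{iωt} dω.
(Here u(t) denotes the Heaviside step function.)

F[f₁*f₂](ω) = \frac{20}{- 20 \omega^{2} + 101 i \omega + 126}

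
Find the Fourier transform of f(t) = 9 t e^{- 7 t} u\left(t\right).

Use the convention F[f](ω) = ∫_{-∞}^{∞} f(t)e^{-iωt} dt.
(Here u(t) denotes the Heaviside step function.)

F(ω) = \frac{9}{\left(i \omega + 7\right)^{2}}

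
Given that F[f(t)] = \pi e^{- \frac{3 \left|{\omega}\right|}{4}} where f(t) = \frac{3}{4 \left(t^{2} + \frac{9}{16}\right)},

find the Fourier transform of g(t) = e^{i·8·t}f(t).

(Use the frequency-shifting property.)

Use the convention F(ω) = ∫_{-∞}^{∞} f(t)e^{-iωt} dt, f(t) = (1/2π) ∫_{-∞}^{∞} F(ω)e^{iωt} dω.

F[g](ω) = \pi e^{- \frac{3 \left|{\omega - 8}\right|}{4}}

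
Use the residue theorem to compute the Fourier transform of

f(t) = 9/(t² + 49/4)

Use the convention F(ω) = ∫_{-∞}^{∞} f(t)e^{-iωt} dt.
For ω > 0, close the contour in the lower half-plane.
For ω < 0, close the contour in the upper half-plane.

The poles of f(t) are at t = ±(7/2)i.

Let g(z) = f(z)e^{-iωz}; for large |z| the factor e^{-iωz} decays in the lower half-plane when ω > 0 and in the upper half-plane when ω < 0.

Case ω > 0 (lower half-plane, clockwise contour ⇒ F(ω) = -2πi·ΣRes):
  Res_{z = - \frac{7 i}{2}} g(z) = \frac{9 i e^{- \frac{7 \omega}{2}}}{7}
  F(ω) = -2πi·ΣRes = \frac{18 \pi e^{- \frac{7 \omega}{2}}}{7}

Case ω < 0 (upper half-plane, counterclockwise contour ⇒ F(ω) = +2πi·ΣRes):
  Res_{z = \frac{7 i}{2}} g(z) = - \frac{9 i e^{\frac{7 \omega}{2}}}{7}
  F(ω) = 2πi·ΣRes = \frac{18 \pi e^{\frac{7 \omega}{2}}}{7}

Both cases combine into a single formula in |ω|:

F(ω) = \frac{18 \pi e^{- \frac{7 \left|{\omega}\right|}{2}}}{7}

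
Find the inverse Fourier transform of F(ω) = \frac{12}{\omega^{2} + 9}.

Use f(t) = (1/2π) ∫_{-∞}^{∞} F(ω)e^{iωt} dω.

f(t) = 2 e^{- 3 \left|{t}\right|}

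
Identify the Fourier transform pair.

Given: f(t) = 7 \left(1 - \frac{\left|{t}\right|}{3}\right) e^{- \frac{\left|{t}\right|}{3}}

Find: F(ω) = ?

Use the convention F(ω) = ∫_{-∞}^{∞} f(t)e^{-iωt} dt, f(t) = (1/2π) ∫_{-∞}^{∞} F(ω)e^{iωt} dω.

F(ω) = \frac{756 \omega^{2}}{\left(9 \omega^{2} + 1\right)^{2}}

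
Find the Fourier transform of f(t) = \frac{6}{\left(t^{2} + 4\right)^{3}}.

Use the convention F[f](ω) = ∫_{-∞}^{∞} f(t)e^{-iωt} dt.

F(ω) = \frac{3 \pi \left(4 \omega^{2} + 6 \left|{\omega}\right| + 3\right) e^{- 2 \left|{\omega}\right|}}{128}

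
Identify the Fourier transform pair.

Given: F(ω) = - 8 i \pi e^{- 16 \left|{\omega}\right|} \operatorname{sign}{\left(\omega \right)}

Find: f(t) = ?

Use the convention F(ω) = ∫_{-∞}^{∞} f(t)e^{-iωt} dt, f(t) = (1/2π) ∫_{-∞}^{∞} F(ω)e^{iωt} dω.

f(t) = \frac{8 t}{t^{2} + 256}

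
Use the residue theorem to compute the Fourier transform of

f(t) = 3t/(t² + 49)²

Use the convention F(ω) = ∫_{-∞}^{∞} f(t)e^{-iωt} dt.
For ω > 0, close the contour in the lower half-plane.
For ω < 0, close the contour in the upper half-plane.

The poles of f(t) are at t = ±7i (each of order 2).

Let g(z) = f(z)e^{-iωz}; for large |z| the factor e^{-iωz} decays in the lower half-plane when ω > 0 and in the upper half-plane when ω < 0.

Case ω > 0 (lower half-plane, clockwise contour ⇒ F(ω) = -2πi·ΣRes):
  Res_{z = - 7 i} g(z) = \frac{3 \omega e^{- 7 \omega}}{28} (pole of order 2)
  F(ω) = -2πi·ΣRes = - \frac{3 i \pi \omega e^{- 7 \omega}}{14}

Case ω < 0 (upper half-plane, counterclockwise contour ⇒ F(ω) = +2πi·ΣRes):
  Res_{z = 7 i} g(z) = - \frac{3 \omega e^{7 \omega}}{28} (pole of order 2)
  F(ω) = 2πi·ΣRes = - \frac{3 i \pi \omega e^{7 \omega}}{14}

Both cases combine into a single formula in |ω|:

F(ω) = - \frac{3 i \pi \omega e^{- 7 \left|{\omega}\right|}}{14}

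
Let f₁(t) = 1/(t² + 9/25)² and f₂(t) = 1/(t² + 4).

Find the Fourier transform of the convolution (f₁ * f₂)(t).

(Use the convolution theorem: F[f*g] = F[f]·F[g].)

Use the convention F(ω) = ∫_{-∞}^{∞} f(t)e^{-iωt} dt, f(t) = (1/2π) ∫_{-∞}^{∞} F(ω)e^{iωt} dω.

F[f₁*f₂](ω) = \frac{25 \pi^{2} \left(3 \left|{\omega}\right| + 5\right) e^{- \frac{13 \left|{\omega}\right|}{5}}}{108}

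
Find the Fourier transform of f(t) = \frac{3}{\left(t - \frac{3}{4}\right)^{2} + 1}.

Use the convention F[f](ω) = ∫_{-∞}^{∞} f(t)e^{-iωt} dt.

F(ω) = 3 \pi e^{- \frac{3 i \omega}{4} - \left|{\omega}\right|}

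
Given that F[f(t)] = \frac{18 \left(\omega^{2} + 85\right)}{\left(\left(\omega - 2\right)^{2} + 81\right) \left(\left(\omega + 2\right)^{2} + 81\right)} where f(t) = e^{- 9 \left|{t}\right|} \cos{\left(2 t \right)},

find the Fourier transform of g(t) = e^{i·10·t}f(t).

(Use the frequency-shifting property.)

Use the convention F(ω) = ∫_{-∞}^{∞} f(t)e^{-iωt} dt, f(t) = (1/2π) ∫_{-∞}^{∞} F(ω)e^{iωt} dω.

F[g](ω) = \frac{18 \left(\left(\omega - 10\right)^{2} + 85\right)}{\left(\left(\omega - 12\right)^{2} + 81\right) \left(\left(\omega - 8\right)^{2} + 81\right)}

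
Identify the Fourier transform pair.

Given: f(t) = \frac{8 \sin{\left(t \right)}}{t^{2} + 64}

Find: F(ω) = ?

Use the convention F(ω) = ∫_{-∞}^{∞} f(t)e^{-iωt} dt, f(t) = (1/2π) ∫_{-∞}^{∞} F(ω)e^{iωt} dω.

F(ω) = \frac{i \pi e^{- 8 \left|{\omega + 1}\right|}}{2} - \frac{i \pi e^{- 8 \left|{\omega - 1}\right|}}{2}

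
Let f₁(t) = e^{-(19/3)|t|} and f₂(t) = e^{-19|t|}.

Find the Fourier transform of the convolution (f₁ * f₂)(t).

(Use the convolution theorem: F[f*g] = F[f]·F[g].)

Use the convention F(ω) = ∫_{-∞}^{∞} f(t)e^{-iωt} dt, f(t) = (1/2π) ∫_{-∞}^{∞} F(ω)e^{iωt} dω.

F[f₁*f₂](ω) = \frac{4332}{\left(\omega^{2} + 361\right) \left(9 \omega^{2} + 361\right)}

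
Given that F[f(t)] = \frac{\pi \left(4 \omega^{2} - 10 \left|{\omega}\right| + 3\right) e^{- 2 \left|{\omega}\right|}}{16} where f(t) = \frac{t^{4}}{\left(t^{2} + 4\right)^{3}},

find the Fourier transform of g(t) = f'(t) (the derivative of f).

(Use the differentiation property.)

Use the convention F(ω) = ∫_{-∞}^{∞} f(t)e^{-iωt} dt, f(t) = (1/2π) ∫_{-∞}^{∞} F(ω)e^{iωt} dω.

F[g](ω) = \frac{i \pi \omega \left(4 \omega^{2} - 10 \left|{\omega}\right| + 3\right) e^{- 2 \left|{\omega}\right|}}{16}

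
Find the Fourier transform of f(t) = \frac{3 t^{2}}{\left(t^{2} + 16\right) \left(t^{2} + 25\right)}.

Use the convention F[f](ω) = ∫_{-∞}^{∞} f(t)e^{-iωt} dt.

F(ω) = \frac{\pi \left(5 - 4 e^{\left|{\omega}\right|}\right) e^{- 5 \left|{\omega}\right|}}{3}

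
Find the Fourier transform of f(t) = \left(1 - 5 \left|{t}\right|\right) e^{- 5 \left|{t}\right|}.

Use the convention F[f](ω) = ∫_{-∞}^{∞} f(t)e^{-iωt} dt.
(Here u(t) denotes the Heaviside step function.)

F(ω) = \frac{20 \omega^{2}}{\left(\omega^{2} + 25\right)^{2}}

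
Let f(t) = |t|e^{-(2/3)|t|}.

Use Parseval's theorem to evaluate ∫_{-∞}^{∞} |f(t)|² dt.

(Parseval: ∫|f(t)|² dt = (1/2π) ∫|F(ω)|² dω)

∫|f(t)|² dt = \frac{27}{16}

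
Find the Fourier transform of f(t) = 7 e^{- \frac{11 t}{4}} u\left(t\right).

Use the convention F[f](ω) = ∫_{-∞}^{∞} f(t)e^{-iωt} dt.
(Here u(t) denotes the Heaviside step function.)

F(ω) = \frac{28}{4 i \omega + 11}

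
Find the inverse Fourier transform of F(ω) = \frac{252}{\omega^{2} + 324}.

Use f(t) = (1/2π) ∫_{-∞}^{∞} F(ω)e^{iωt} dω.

f(t) = 7 e^{- 18 \left|{t}\right|}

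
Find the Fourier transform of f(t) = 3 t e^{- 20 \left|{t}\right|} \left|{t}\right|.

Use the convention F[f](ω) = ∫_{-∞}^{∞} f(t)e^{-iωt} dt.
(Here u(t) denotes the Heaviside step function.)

F(ω) = \frac{12 i \omega \left(\omega^{2} - 1200\right)}{\left(\omega^{2} + 400\right)^{3}}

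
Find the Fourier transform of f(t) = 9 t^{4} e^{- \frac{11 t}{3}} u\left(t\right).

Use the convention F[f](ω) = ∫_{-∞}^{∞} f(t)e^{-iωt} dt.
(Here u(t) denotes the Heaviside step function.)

F(ω) = \frac{52488}{\left(3 i \omega + 11\right)^{5}}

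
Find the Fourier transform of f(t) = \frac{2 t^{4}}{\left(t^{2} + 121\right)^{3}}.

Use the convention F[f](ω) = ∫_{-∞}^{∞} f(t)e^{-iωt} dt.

F(ω) = \frac{\pi \left(121 \omega^{2} - 55 \left|{\omega}\right| + 3\right) e^{- 11 \left|{\omega}\right|}}{44}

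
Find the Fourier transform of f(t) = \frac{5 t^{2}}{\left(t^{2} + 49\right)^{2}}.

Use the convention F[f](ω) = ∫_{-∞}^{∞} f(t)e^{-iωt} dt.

F(ω) = \frac{5 \pi \left(1 - 7 \left|{\omega}\right|\right) e^{- 7 \left|{\omega}\right|}}{14}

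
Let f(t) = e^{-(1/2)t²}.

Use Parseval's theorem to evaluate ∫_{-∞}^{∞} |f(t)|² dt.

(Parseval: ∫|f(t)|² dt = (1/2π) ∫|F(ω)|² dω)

∫|f(t)|² dt = \sqrt{\pi}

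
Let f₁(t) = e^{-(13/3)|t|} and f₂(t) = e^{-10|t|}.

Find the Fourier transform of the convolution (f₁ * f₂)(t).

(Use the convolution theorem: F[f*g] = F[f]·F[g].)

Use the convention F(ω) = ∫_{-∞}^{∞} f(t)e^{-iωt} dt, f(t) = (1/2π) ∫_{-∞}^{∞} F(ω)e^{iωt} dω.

F[f₁*f₂](ω) = \frac{1560}{\left(\omega^{2} + 100\right) \left(9 \omega^{2} + 169\right)}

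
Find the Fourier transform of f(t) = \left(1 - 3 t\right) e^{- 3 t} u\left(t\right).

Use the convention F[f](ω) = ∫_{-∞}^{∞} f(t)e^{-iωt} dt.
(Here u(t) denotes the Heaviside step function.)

F(ω) = \frac{i \omega}{- \omega^{2} + 6 i \omega + 9}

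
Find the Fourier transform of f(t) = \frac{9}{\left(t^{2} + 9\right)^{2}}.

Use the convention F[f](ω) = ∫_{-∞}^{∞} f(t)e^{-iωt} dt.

F(ω) = \frac{\pi \left(3 \left|{\omega}\right| + 1\right) e^{- 3 \left|{\omega}\right|}}{6}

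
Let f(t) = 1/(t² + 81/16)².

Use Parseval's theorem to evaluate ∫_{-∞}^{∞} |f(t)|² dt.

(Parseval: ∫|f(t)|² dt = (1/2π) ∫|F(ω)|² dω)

∫|f(t)|² dt = \frac{5120 \pi}{4782969}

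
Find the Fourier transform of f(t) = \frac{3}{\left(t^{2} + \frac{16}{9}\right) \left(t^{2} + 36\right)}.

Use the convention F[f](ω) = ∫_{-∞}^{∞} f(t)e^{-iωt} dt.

F(ω) = - \frac{9 \pi e^{- 6 \left|{\omega}\right|}}{616} + \frac{81 \pi e^{- \frac{4 \left|{\omega}\right|}{3}}}{1232}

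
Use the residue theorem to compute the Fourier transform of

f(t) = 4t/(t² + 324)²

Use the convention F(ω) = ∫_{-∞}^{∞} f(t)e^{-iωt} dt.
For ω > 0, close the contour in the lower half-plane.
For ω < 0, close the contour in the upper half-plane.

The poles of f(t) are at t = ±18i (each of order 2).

Let g(z) = f(z)e^{-iωz}; for large |z| the factor e^{-iωz} decays in the lower half-plane when ω > 0 and in the upper half-plane when ω < 0.

Case ω > 0 (lower half-plane, clockwise contour ⇒ F(ω) = -2πi·ΣRes):
  Res_{z = - 18 i} g(z) = \frac{\omega e^{- 18 \omega}}{18} (pole of order 2)
  F(ω) = -2πi·ΣRes = - \frac{i \pi \omega e^{- 18 \omega}}{9}

Case ω < 0 (upper half-plane, counterclockwise contour ⇒ F(ω) = +2πi·ΣRes):
  Res_{z = 18 i} g(z) = - \frac{\omega e^{18 \omega}}{18} (pole of order 2)
  F(ω) = 2πi·ΣRes = - \frac{i \pi \omega e^{18 \omega}}{9}

Both cases combine into a single formula in |ω|:

F(ω) = - \frac{i \pi \omega e^{- 18 \left|{\omega}\right|}}{9}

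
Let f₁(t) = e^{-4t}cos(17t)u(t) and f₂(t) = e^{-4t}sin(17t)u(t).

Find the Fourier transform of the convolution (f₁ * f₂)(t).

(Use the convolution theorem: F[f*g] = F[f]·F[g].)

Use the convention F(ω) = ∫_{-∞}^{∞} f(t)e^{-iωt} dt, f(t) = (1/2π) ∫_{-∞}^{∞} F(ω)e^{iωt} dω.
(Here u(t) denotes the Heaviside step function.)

F[f₁*f₂](ω) = \frac{17 \left(i \omega + 4\right)}{\left(\left(i \omega + 4\right)^{2} + 289\right)^{2}}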